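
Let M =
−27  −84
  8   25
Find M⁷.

[[−15315, −45948], [4376, 13129]]

tr M = −2 and det M = −3, so the characteristic polynomial is λ² − (−2)λ + (−3) with roots −3 and 1.
Eigenvectors give P = [[7, −3], [−2, 1]] with P⁻¹ = [[1, 3], [2, 7]], and M = P·diag(−3, 1)·P⁻¹.
Then M⁷ = P·diag(−2187, 1)·P⁻¹ = [[−15309, −3], [4374, 1]] · [[1, 3], [2, 7]] = [[−15315, −45948], [4376, 13129]].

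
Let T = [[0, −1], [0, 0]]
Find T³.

[[0, 0], [0, 0]]

T is strictly triangular, hence nilpotent: T² = 0, so T³ = 0.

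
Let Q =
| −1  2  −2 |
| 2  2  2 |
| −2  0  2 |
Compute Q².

[[9, 2, 2], [−2, 8, 4], [−2, −4, 8]]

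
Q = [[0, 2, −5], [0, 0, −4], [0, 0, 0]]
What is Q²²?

[[0, 0, 0], [0, 0, 0], [0, 0, 0]]

Q is strictly triangular, hence nilpotent: Q³ = 0, so Q²² = 0.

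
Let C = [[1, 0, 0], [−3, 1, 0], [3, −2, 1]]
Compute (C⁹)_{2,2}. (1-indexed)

C = I + N where N = [[0, 0, 0], [−3, 0, 0], [3, −2, 0]] is strictly lower-triangular, so N³ = 0.
(I + N)⁹ = I + 9·N + 36·N² = [[1, 0, 0], [−27, 1, 0], [243, −18, 1]].

1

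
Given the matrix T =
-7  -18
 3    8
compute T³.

tr T = 1 and det T = -2, so the characteristic polynomial is λ² − (1)λ + (-2) with roots -1 and 2.
Eigenvectors give P = [[-3, 2], [1, -1]] with P⁻¹ = [[-1, -2], [-1, -3]], and T = P·diag(-1, 2)·P⁻¹.
Then T³ = P·diag(-1, 8)·P⁻¹ = [[3, 16], [-1, -8]] · [[-1, -2], [-1, -3]] = [[-19, -54], [9, 26]].

[[-19, -54], [9, 26]]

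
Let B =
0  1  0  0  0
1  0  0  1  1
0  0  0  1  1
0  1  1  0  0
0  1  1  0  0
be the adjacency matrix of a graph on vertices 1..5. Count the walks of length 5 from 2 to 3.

0

The number of length-5 walks from vertex 2 to vertex 3 is entry (2,3) of B⁵, where B is the adjacency matrix.
B² = [[1, 0, 0, 1, 1], [0, 3, 2, 0, 0], [0, 2, 2, 0, 0], [1, 0, 0, 2, 2], [1, 0, 0, 2, 2]]
B³ = [[0, 3, 2, 0, 0], [3, 0, 0, 5, 5], [2, 0, 0, 4, 4], [0, 5, 4, 0, 0], [0, 5, 4, 0, 0]]
B⁴ = [[3, 0, 0, 5, 5], [0, 13, 10, 0, 0], [0, 10, 8, 0, 0], [5, 0, 0, 9, 9], [5, 0, 0, 9, 9]]
B⁵ = [[0, 13, 10, 0, 0], [13, 0, 0, 23, 23], [10, 0, 0, 18, 18], [0, 23, 18, 0, 0], [0, 23, 18, 0, 0]]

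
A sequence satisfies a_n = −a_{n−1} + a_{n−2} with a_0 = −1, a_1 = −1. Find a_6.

3

With companion matrix M = [[−1, 1], [1, 0]], [a_n, a_{n−1}]ᵀ = M·[a_{n−1}, a_{n−2}]ᵀ, so [a_6, a_5]ᵀ = M^5·[a_1, a_0]ᵀ.
M^5 = [[−8, 5], [5, −3]], giving [a_6, a_5]ᵀ = [[3], [−2]].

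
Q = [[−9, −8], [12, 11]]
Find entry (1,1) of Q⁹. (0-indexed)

tr Q = 2 and det Q = −3, so the characteristic polynomial is λ² − (2)λ + (−3) with roots 3 and −1.
Eigenvectors give P = [[−2, −1], [3, 1]] with P⁻¹ = [[1, 1], [−3, −2]], and Q = P·diag(3, −1)·P⁻¹.
Then Q⁹ = P·diag(19683, −1)·P⁻¹ = [[−39366, 1], [59049, −1]] · [[1, 1], [−3, −2]] = [[−39369, −39368], [59052, 59051]].

59051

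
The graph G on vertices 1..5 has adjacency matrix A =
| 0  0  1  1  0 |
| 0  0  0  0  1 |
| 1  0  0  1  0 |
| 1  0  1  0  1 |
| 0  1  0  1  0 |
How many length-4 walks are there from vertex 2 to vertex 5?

The number of length-4 walks from vertex 2 to vertex 5 is entry (2,5) of A^4, where A is the adjacency matrix.
A^2 = [[2, 0, 1, 1, 1], [0, 1, 0, 1, 0], [1, 0, 2, 1, 1], [1, 1, 1, 3, 0], [1, 0, 1, 0, 2]]
A^3 = [[2, 1, 3, 4, 1], [1, 0, 1, 0, 2], [3, 1, 2, 4, 1], [4, 0, 4, 2, 4], [1, 2, 1, 4, 0]]
A^4 = [[7, 1, 6, 6, 5], [1, 2, 1, 4, 0], [6, 1, 7, 6, 5], [6, 4, 6, 12, 2], [5, 0, 5, 2, 6]]

0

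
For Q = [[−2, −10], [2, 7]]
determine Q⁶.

tr Q = 5 and det Q = 6, so the characteristic polynomial is λ² − (5)λ + (6) with roots 2 and 3.
Eigenvectors give P = [[5, −2], [−2, 1]] with P⁻¹ = [[1, 2], [2, 5]], and Q = P·diag(2, 3)·P⁻¹.
Then Q⁶ = P·diag(64, 729)·P⁻¹ = [[320, −1458], [−128, 729]] · [[1, 2], [2, 5]] = [[−2596, −6650], [1330, 3389]].

[[−2596, −6650], [1330, 3389]]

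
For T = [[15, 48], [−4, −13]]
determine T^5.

[[975, 2928], [−244, −733]]

tr T = 2 and det T = −3, so the characteristic polynomial is λ² − (2)λ + (−3) with roots 3 and −1.
Eigenvectors give P = [[4, −3], [−1, 1]] with P⁻¹ = [[1, 3], [1, 4]], and T = P·diag(3, −1)·P⁻¹.
Then T^5 = P·diag(243, −1)·P⁻¹ = [[972, 3], [−243, −1]] · [[1, 3], [1, 4]] = [[975, 2928], [−244, −733]].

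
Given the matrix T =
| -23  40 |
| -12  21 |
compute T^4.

[[481, -800], [240, -399]]

tr T = -2 and det T = -3, so the characteristic polynomial is λ² − (-2)λ + (-3) with roots 1 and -3.
Eigenvectors give P = [[-5, 2], [-3, 1]] with P⁻¹ = [[1, -2], [3, -5]], and T = P·diag(1, -3)·P⁻¹.
Then T^4 = P·diag(1, 81)·P⁻¹ = [[-5, 162], [-3, 81]] · [[1, -2], [3, -5]] = [[481, -800], [240, -399]].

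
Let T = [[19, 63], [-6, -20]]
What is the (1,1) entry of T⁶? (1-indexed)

tr T = -1 and det T = -2, so the characteristic polynomial is λ² − (-1)λ + (-2) with roots -2 and 1.
Eigenvectors give P = [[-3, 7], [1, -2]] with P⁻¹ = [[2, 7], [1, 3]], and T = P·diag(-2, 1)·P⁻¹.
Then T⁶ = P·diag(64, 1)·P⁻¹ = [[-192, 7], [64, -2]] · [[2, 7], [1, 3]] = [[-377, -1323], [126, 442]].

-377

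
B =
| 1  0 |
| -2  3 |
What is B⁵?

[[1, 0], [-242, 243]]

tr B = 4 and det B = 3, so the characteristic polynomial is λ² − (4)λ + (3) with roots 1 and 3.
Eigenvectors give P = [[-1, 0], [-1, -1]] with P⁻¹ = [[-1, 0], [1, -1]], and B = P·diag(1, 3)·P⁻¹.
Then B⁵ = P·diag(1, 243)·P⁻¹ = [[-1, 0], [-1, -243]] · [[-1, 0], [1, -1]] = [[1, 0], [-242, 243]].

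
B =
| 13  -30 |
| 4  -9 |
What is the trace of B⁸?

6562

tr B = 4 and det B = 3, so the characteristic polynomial is λ² − (4)λ + (3) with roots 1 and 3.
Eigenvectors give P = [[5, -3], [2, -1]] with P⁻¹ = [[-1, 3], [-2, 5]], and B = P·diag(1, 3)·P⁻¹.
Then B⁸ = P·diag(1, 6561)·P⁻¹ = [[5, -19683], [2, -6561]] · [[-1, 3], [-2, 5]] = [[39361, -98400], [13120, -32799]].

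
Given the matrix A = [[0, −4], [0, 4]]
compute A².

[[0, −16], [0, 16]]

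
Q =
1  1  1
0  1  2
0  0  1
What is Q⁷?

[[1, 7, 49], [0, 1, 14], [0, 0, 1]]

Q = I + N where N = [[0, 1, 1], [0, 0, 2], [0, 0, 0]] is strictly upper-triangular, so N³ = 0.
(I + N)⁷ = I + 7·N + 21·N² = [[1, 7, 49], [0, 1, 14], [0, 0, 1]].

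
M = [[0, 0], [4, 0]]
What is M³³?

[[0, 0], [0, 0]]

M is strictly triangular, hence nilpotent: M² = 0, so M³³ = 0.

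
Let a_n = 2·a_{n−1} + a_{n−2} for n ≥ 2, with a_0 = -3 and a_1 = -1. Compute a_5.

With companion matrix B = [[2, 1], [1, 0]], [a_n, a_{n−1}]ᵀ = B·[a_{n−1}, a_{n−2}]ᵀ, so [a_5, a_4]ᵀ = B⁴·[a_1, a_0]ᵀ.
B⁴ = [[29, 12], [12, 5]], giving [a_5, a_4]ᵀ = [[-65], [-27]].

-65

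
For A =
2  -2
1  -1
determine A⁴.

[[2, -2], [1, -1]]

A² = A (a projection; rank 1, trace 1), so A⁴ = A.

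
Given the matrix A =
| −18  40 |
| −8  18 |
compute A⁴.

[[16, 0], [0, 16]]

tr A = 0 and det A = −4, so the characteristic polynomial is λ² − (0)λ + (−4) with roots 2 and −2.
Eigenvectors give P = [[2, 5], [1, 2]] with P⁻¹ = [[−2, 5], [1, −2]], and A = P·diag(2, −2)·P⁻¹.
Then A⁴ = P·diag(16, 16)·P⁻¹ = [[32, 80], [16, 32]] · [[−2, 5], [1, −2]] = [[16, 0], [0, 16]].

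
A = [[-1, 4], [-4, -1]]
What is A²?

[[-15, -8], [8, -15]]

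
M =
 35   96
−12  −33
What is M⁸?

tr M = 2 and det M = −3, so the characteristic polynomial is λ² − (2)λ + (−3) with roots 3 and −1.
Eigenvectors give P = [[−3, −8], [1, 3]] with P⁻¹ = [[−3, −8], [1, 3]], and M = P·diag(3, −1)·P⁻¹.
Then M⁸ = P·diag(6561, 1)·P⁻¹ = [[−19683, −8], [6561, 3]] · [[−3, −8], [1, 3]] = [[59041, 157440], [−19680, −52479]].

[[59041, 157440], [−19680, −52479]]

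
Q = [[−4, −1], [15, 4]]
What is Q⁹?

Q² = I (check: tr Q = 0 and det Q = −1), so Q⁹ = Q since 9 is odd.

[[−4, −1], [15, 4]]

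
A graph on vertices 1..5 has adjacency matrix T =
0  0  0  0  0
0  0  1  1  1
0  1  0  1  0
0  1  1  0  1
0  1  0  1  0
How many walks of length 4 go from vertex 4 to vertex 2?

14

The number of length-4 walks from vertex 4 to vertex 2 is entry (4,2) of T⁴, where T is the adjacency matrix.
T² = [[0, 0, 0, 0, 0], [0, 3, 1, 2, 1], [0, 1, 2, 1, 2], [0, 2, 1, 3, 1], [0, 1, 2, 1, 2]]
T³ = [[0, 0, 0, 0, 0], [0, 4, 5, 5, 5], [0, 5, 2, 5, 2], [0, 5, 5, 4, 5], [0, 5, 2, 5, 2]]
T⁴ = [[0, 0, 0, 0, 0], [0, 15, 9, 14, 9], [0, 9, 10, 9, 10], [0, 14, 9, 15, 9], [0, 9, 10, 9, 10]]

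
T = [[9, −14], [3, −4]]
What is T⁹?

[[134709, −268394], [57513, −114514]]

tr T = 5 and det T = 6, so the characteristic polynomial is λ² − (5)λ + (6) with roots 3 and 2.
Eigenvectors give P = [[7, 2], [3, 1]] with P⁻¹ = [[1, −2], [−3, 7]], and T = P·diag(3, 2)·P⁻¹.
Then T⁹ = P·diag(19683, 512)·P⁻¹ = [[137781, 1024], [59049, 512]] · [[1, −2], [−3, 7]] = [[134709, −268394], [57513, −114514]].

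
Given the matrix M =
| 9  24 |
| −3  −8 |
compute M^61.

M² = M (a projection; rank 1, trace 1), so M^61 = M.

[[9, 24], [−3, −8]]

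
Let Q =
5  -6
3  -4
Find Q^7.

[[257, -258], [129, -130]]

tr Q = 1 and det Q = -2, so the characteristic polynomial is λ² − (1)λ + (-2) with roots 2 and -1.
Eigenvectors give P = [[2, 1], [1, 1]] with P⁻¹ = [[1, -1], [-1, 2]], and Q = P·diag(2, -1)·P⁻¹.
Then Q^7 = P·diag(128, -1)·P⁻¹ = [[256, -1], [128, -1]] · [[1, -1], [-1, 2]] = [[257, -258], [129, -130]].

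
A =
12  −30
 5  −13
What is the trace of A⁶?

tr A = −1 and det A = −6, so the characteristic polynomial is λ² − (−1)λ + (−6) with roots 2 and −3.
Eigenvectors give P = [[3, −2], [1, −1]] with P⁻¹ = [[1, −2], [1, −3]], and A = P·diag(2, −3)·P⁻¹.
Then A⁶ = P·diag(64, 729)·P⁻¹ = [[192, −1458], [64, −729]] · [[1, −2], [1, −3]] = [[−1266, 3990], [−665, 2059]].

793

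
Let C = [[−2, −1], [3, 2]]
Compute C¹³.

[[−2, −1], [3, 2]]

C² = I (check: tr C = 0 and det C = −1), so C¹³ = C since 13 is odd.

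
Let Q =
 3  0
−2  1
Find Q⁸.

tr Q = 4 and det Q = 3, so the characteristic polynomial is λ² − (4)λ + (3) with roots 3 and 1.
Eigenvectors give P = [[−1, 0], [1, 1]] with P⁻¹ = [[−1, 0], [1, 1]], and Q = P·diag(3, 1)·P⁻¹.
Then Q⁸ = P·diag(6561, 1)·P⁻¹ = [[−6561, 0], [6561, 1]] · [[−1, 0], [1, 1]] = [[6561, 0], [−6560, 1]].

[[6561, 0], [−6560, 1]]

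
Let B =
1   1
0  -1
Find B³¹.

B² = I (check: tr B = 0 and det B = -1), so B³¹ = B since 31 is odd.

[[1, 1], [0, -1]]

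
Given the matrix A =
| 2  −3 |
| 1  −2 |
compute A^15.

[[2, −3], [1, −2]]

A² = I (check: tr A = 0 and det A = −1), so A^15 = A since 15 is odd.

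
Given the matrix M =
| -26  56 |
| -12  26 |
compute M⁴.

[[16, 0], [0, 16]]

tr M = 0 and det M = -4, so the characteristic polynomial is λ² − (0)λ + (-4) with roots -2 and 2.
Eigenvectors give P = [[-7, 2], [-3, 1]] with P⁻¹ = [[-1, 2], [-3, 7]], and M = P·diag(-2, 2)·P⁻¹.
Then M⁴ = P·diag(16, 16)·P⁻¹ = [[-112, 32], [-48, 16]] · [[-1, 2], [-3, 7]] = [[16, 0], [0, 16]].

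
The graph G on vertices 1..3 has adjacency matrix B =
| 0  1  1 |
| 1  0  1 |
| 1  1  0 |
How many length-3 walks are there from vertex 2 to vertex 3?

The number of length-3 walks from vertex 2 to vertex 3 is entry (2,3) of B³, where B is the adjacency matrix.
B² = [[2, 1, 1], [1, 2, 1], [1, 1, 2]]
B³ = [[2, 3, 3], [3, 2, 3], [3, 3, 2]]

3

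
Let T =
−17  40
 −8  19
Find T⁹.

[[−78737, 196840], [−39368, 98419]]

tr T = 2 and det T = −3, so the characteristic polynomial is λ² − (2)λ + (−3) with roots 3 and −1.
Eigenvectors give P = [[−2, 5], [−1, 2]] with P⁻¹ = [[2, −5], [1, −2]], and T = P·diag(3, −1)·P⁻¹.
Then T⁹ = P·diag(19683, −1)·P⁻¹ = [[−39366, −5], [−19683, −2]] · [[2, −5], [1, −2]] = [[−78737, 196840], [−39368, 98419]].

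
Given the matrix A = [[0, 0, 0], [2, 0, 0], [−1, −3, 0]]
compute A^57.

[[0, 0, 0], [0, 0, 0], [0, 0, 0]]

A is strictly triangular, hence nilpotent: A^3 = 0, so A^57 = 0.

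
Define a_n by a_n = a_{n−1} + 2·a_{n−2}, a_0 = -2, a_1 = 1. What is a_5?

With companion matrix T = [[1, 2], [1, 0]], [a_n, a_{n−1}]ᵀ = T·[a_{n−1}, a_{n−2}]ᵀ, so [a_5, a_4]ᵀ = T⁴·[a_1, a_0]ᵀ.
T⁴ = [[11, 10], [5, 6]], giving [a_5, a_4]ᵀ = [[-9], [-7]].

-9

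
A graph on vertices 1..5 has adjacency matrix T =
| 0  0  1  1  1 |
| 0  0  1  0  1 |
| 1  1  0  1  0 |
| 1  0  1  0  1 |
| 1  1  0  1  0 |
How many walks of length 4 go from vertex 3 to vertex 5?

The number of length-4 walks from vertex 3 to vertex 5 is entry (3,5) of T^4, where T is the adjacency matrix.
T^2 = [[3, 2, 1, 2, 1], [2, 2, 0, 2, 0], [1, 0, 3, 1, 3], [2, 2, 1, 3, 1], [1, 0, 3, 1, 3]]
T^3 = [[4, 2, 7, 5, 7], [2, 0, 6, 2, 6], [7, 6, 2, 7, 2], [5, 2, 7, 4, 7], [7, 6, 2, 7, 2]]
T^4 = [[19, 14, 11, 18, 11], [14, 12, 4, 14, 4], [11, 4, 20, 11, 20], [18, 14, 11, 19, 11], [11, 4, 20, 11, 20]]

20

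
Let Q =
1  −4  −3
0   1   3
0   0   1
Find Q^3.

Q = I + N where N = [[0, −4, −3], [0, 0, 3], [0, 0, 0]] is strictly upper-triangular, so N^3 = 0.
(I + N)^3 = I + 3·N + 3·N^2 = [[1, −12, −45], [0, 1, 9], [0, 0, 1]].

[[1, −12, −45], [0, 1, 9], [0, 0, 1]]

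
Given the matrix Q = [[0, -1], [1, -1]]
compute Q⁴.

Q² = [[-1, 1], [-1, 0]]
Q³ = [[1, 0], [0, 1]]
Q⁴ = [[0, -1], [1, -1]]

[[0, -1], [1, -1]]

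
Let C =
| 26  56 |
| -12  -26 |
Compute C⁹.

[[6656, 14336], [-3072, -6656]]

tr C = 0 and det C = -4, so the characteristic polynomial is λ² − (0)λ + (-4) with roots 2 and -2.
Eigenvectors give P = [[7, 2], [-3, -1]] with P⁻¹ = [[1, 2], [-3, -7]], and C = P·diag(2, -2)·P⁻¹.
Then C⁹ = P·diag(512, -512)·P⁻¹ = [[3584, -1024], [-1536, 512]] · [[1, 2], [-3, -7]] = [[6656, 14336], [-3072, -6656]].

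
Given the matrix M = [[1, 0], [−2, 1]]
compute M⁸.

M = I + N where N = [[0, 0], [−2, 0]] is strictly lower-triangular, so N² = 0.
(I + N)⁸ = I + 8·N = [[1, 0], [−16, 1]].

[[1, 0], [−16, 1]]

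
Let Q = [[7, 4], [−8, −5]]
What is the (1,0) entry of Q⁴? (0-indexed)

tr Q = 2 and det Q = −3, so the characteristic polynomial is λ² − (2)λ + (−3) with roots −1 and 3.
Eigenvectors give P = [[1, 1], [−2, −1]] with P⁻¹ = [[−1, −1], [2, 1]], and Q = P·diag(−1, 3)·P⁻¹.
Then Q⁴ = P·diag(1, 81)·P⁻¹ = [[1, 81], [−2, −81]] · [[−1, −1], [2, 1]] = [[161, 80], [−160, −79]].

−160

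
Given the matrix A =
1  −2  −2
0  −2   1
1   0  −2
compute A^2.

[[−1, 2, 0], [1, 4, −4], [−1, −2, 2]]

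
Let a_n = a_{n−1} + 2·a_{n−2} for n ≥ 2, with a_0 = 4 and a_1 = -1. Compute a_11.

2045

With companion matrix A = [[1, 2], [1, 0]], [a_n, a_{n−1}]ᵀ = A·[a_{n−1}, a_{n−2}]ᵀ, so [a_11, a_10]ᵀ = A^10·[a_1, a_0]ᵀ.
A^10 = [[683, 682], [341, 342]], giving [a_11, a_10]ᵀ = [[2045], [1027]].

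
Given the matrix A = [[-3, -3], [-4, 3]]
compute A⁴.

A² = [[21, 0], [0, 21]]
A³ = [[-63, -63], [-84, 63]]
A⁴ = [[441, 0], [0, 441]]

[[441, 0], [0, 441]]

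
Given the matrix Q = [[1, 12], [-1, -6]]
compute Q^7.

[[6049, 24708], [-2059, -8364]]

tr Q = -5 and det Q = 6, so the characteristic polynomial is λ² − (-5)λ + (6) with roots -2 and -3.
Eigenvectors give P = [[-4, 3], [1, -1]] with P⁻¹ = [[-1, -3], [-1, -4]], and Q = P·diag(-2, -3)·P⁻¹.
Then Q^7 = P·diag(-128, -2187)·P⁻¹ = [[512, -6561], [-128, 2187]] · [[-1, -3], [-1, -4]] = [[6049, 24708], [-2059, -8364]].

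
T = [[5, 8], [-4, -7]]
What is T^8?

[[-6559, -13120], [6560, 13121]]

tr T = -2 and det T = -3, so the characteristic polynomial is λ² − (-2)λ + (-3) with roots -3 and 1.
Eigenvectors give P = [[-1, -2], [1, 1]] with P⁻¹ = [[1, 2], [-1, -1]], and T = P·diag(-3, 1)·P⁻¹.
Then T^8 = P·diag(6561, 1)·P⁻¹ = [[-6561, -2], [6561, 1]] · [[1, 2], [-1, -1]] = [[-6559, -13120], [6560, 13121]].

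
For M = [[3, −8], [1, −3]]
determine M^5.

[[3, −8], [1, −3]]

M² = I (check: tr M = 0 and det M = −1), so M^5 = M since 5 is odd.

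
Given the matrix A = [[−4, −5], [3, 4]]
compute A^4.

A² = I (check: tr A = 0 and det A = −1), so A^4 = I since 4 is even.

[[1, 0], [0, 1]]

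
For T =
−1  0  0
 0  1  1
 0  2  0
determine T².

[[1, 0, 0], [0, 3, 1], [0, 2, 2]]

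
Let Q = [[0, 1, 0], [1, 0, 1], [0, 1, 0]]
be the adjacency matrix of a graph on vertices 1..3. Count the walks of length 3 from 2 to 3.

The number of length-3 walks from vertex 2 to vertex 3 is entry (2,3) of Q^3, where Q is the adjacency matrix.
Q^2 = [[1, 0, 1], [0, 2, 0], [1, 0, 1]]
Q^3 = [[0, 2, 0], [2, 0, 2], [0, 2, 0]]

2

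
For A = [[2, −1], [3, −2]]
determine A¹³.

[[2, −1], [3, −2]]

A² = I (check: tr A = 0 and det A = −1), so A¹³ = A since 13 is odd.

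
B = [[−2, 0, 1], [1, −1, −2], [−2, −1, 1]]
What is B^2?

[[2, −1, −1], [1, 3, 1], [1, 0, 1]]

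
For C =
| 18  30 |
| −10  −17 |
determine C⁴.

[[276, 390], [−130, −179]]

tr C = 1 and det C = −6, so the characteristic polynomial is λ² − (1)λ + (−6) with roots −2 and 3.
Eigenvectors give P = [[3, −2], [−2, 1]] with P⁻¹ = [[−1, −2], [−2, −3]], and C = P·diag(−2, 3)·P⁻¹.
Then C⁴ = P·diag(16, 81)·P⁻¹ = [[48, −162], [−32, 81]] · [[−1, −2], [−2, −3]] = [[276, 390], [−130, −179]].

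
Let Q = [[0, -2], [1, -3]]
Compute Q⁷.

[[126, -254], [127, -255]]

tr Q = -3 and det Q = 2, so the characteristic polynomial is λ² − (-3)λ + (2) with roots -2 and -1.
Eigenvectors give P = [[-1, -2], [-1, -1]] with P⁻¹ = [[1, -2], [-1, 1]], and Q = P·diag(-2, -1)·P⁻¹.
Then Q⁷ = P·diag(-128, -1)·P⁻¹ = [[128, 2], [128, 1]] · [[1, -2], [-1, 1]] = [[126, -254], [127, -255]].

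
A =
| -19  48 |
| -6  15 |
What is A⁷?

[[-19675, 52464], [-6558, 17487]]

tr A = -4 and det A = 3, so the characteristic polynomial is λ² − (-4)λ + (3) with roots -3 and -1.
Eigenvectors give P = [[3, -8], [1, -3]] with P⁻¹ = [[3, -8], [1, -3]], and A = P·diag(-3, -1)·P⁻¹.
Then A⁷ = P·diag(-2187, -1)·P⁻¹ = [[-6561, 8], [-2187, 3]] · [[3, -8], [1, -3]] = [[-19675, 52464], [-6558, 17487]].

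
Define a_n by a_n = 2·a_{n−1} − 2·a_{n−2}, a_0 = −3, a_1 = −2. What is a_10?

32

With companion matrix C = [[2, −2], [1, 0]], [a_n, a_{n−1}]ᵀ = C·[a_{n−1}, a_{n−2}]ᵀ, so [a_10, a_9]ᵀ = C⁹·[a_1, a_0]ᵀ.
C⁹ = [[32, −32], [16, 0]], giving [a_10, a_9]ᵀ = [[32], [−32]].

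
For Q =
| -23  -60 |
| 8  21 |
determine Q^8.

[[39361, 98400], [-13120, -32799]]

tr Q = -2 and det Q = -3, so the characteristic polynomial is λ² − (-2)λ + (-3) with roots 1 and -3.
Eigenvectors give P = [[-5, 3], [2, -1]] with P⁻¹ = [[1, 3], [2, 5]], and Q = P·diag(1, -3)·P⁻¹.
Then Q^8 = P·diag(1, 6561)·P⁻¹ = [[-5, 19683], [2, -6561]] · [[1, 3], [2, 5]] = [[39361, 98400], [-13120, -32799]].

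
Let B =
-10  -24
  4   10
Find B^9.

[[-2560, -6144], [1024, 2560]]

tr B = 0 and det B = -4, so the characteristic polynomial is λ² − (0)λ + (-4) with roots -2 and 2.
Eigenvectors give P = [[3, -2], [-1, 1]] with P⁻¹ = [[1, 2], [1, 3]], and B = P·diag(-2, 2)·P⁻¹.
Then B^9 = P·diag(-512, 512)·P⁻¹ = [[-1536, -1024], [512, 512]] · [[1, 2], [1, 3]] = [[-2560, -6144], [1024, 2560]].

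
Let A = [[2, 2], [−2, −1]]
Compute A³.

A² = [[0, 2], [−2, −3]]
A³ = [[−4, −2], [2, −1]]

[[−4, −2], [2, −1]]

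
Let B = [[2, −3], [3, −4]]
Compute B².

[[−5, 6], [−6, 7]]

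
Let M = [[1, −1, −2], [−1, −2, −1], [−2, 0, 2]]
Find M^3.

M^2 = [[6, 1, −5], [3, 5, 2], [−6, 2, 8]]
M^3 = [[15, −8, −23], [−6, −13, −7], [−24, 2, 26]]

[[15, −8, −23], [−6, −13, −7], [−24, 2, 26]]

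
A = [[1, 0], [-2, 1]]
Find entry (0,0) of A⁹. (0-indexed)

A = I + N where N = [[0, 0], [-2, 0]] is strictly lower-triangular, so N² = 0.
(I + N)⁹ = I + 9·N = [[1, 0], [-18, 1]].

1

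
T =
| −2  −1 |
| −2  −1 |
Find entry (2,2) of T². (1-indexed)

3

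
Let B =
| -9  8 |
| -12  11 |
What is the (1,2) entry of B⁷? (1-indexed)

4376

tr B = 2 and det B = -3, so the characteristic polynomial is λ² − (2)λ + (-3) with roots 3 and -1.
Eigenvectors give P = [[2, 1], [3, 1]] with P⁻¹ = [[-1, 1], [3, -2]], and B = P·diag(3, -1)·P⁻¹.
Then B⁷ = P·diag(2187, -1)·P⁻¹ = [[4374, -1], [6561, -1]] · [[-1, 1], [3, -2]] = [[-4377, 4376], [-6564, 6563]].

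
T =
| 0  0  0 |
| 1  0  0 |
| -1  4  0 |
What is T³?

[[0, 0, 0], [0, 0, 0], [0, 0, 0]]

T is strictly triangular, hence nilpotent: T³ = 0, so T³ = 0.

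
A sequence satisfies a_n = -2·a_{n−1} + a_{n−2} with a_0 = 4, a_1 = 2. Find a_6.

-24

With companion matrix T = [[-2, 1], [1, 0]], [a_n, a_{n−1}]ᵀ = T·[a_{n−1}, a_{n−2}]ᵀ, so [a_6, a_5]ᵀ = T^5·[a_1, a_0]ᵀ.
T^5 = [[-70, 29], [29, -12]], giving [a_6, a_5]ᵀ = [[-24], [10]].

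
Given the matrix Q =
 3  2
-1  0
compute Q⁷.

tr Q = 3 and det Q = 2, so the characteristic polynomial is λ² − (3)λ + (2) with roots 1 and 2.
Eigenvectors give P = [[-1, 2], [1, -1]] with P⁻¹ = [[1, 2], [1, 1]], and Q = P·diag(1, 2)·P⁻¹.
Then Q⁷ = P·diag(1, 128)·P⁻¹ = [[-1, 256], [1, -128]] · [[1, 2], [1, 1]] = [[255, 254], [-127, -126]].

[[255, 254], [-127, -126]]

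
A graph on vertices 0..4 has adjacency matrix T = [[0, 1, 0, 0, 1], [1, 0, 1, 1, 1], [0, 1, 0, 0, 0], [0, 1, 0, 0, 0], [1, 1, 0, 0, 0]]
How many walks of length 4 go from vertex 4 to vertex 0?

7

The number of length-4 walks from vertex 4 to vertex 0 is entry (4,0) of T⁴, where T is the adjacency matrix.
T² = [[2, 1, 1, 1, 1], [1, 4, 0, 0, 1], [1, 0, 1, 1, 1], [1, 0, 1, 1, 1], [1, 1, 1, 1, 2]]
T³ = [[2, 5, 1, 1, 3], [5, 2, 4, 4, 5], [1, 4, 0, 0, 1], [1, 4, 0, 0, 1], [3, 5, 1, 1, 2]]
T⁴ = [[8, 7, 5, 5, 7], [7, 18, 2, 2, 7], [5, 2, 4, 4, 5], [5, 2, 4, 4, 5], [7, 7, 5, 5, 8]]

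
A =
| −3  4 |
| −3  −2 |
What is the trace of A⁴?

−527

A² = [[−3, −20], [15, −8]]
A³ = [[69, 28], [−21, 76]]
A⁴ = [[−291, 220], [−165, −236]]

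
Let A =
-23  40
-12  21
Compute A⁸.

tr A = -2 and det A = -3, so the characteristic polynomial is λ² − (-2)λ + (-3) with roots -3 and 1.
Eigenvectors give P = [[-2, -5], [-1, -3]] with P⁻¹ = [[-3, 5], [1, -2]], and A = P·diag(-3, 1)·P⁻¹.
Then A⁸ = P·diag(6561, 1)·P⁻¹ = [[-13122, -5], [-6561, -3]] · [[-3, 5], [1, -2]] = [[39361, -65600], [19680, -32799]].

[[39361, -65600], [19680, -32799]]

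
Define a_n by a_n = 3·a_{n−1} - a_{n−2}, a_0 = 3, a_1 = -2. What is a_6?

With companion matrix M = [[3, -1], [1, 0]], [a_n, a_{n−1}]ᵀ = M·[a_{n−1}, a_{n−2}]ᵀ, so [a_6, a_5]ᵀ = M⁵·[a_1, a_0]ᵀ.
M⁵ = [[144, -55], [55, -21]], giving [a_6, a_5]ᵀ = [[-453], [-173]].

-453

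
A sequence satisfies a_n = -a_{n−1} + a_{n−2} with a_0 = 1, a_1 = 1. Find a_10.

With companion matrix T = [[-1, 1], [1, 0]], [a_n, a_{n−1}]ᵀ = T·[a_{n−1}, a_{n−2}]ᵀ, so [a_10, a_9]ᵀ = T⁹·[a_1, a_0]ᵀ.
T⁹ = [[-55, 34], [34, -21]], giving [a_10, a_9]ᵀ = [[-21], [13]].

-21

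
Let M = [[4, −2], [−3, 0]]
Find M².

[[22, −8], [−12, 6]]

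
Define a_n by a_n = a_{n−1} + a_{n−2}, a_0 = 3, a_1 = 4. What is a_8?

123

With companion matrix C = [[1, 1], [1, 0]], [a_n, a_{n−1}]ᵀ = C·[a_{n−1}, a_{n−2}]ᵀ, so [a_8, a_7]ᵀ = C⁷·[a_1, a_0]ᵀ.
C⁷ = [[21, 13], [13, 8]], giving [a_8, a_7]ᵀ = [[123], [76]].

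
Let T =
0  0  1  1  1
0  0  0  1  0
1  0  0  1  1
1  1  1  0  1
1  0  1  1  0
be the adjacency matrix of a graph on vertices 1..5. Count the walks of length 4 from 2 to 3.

The number of length-4 walks from vertex 2 to vertex 3 is entry (2,3) of T^4, where T is the adjacency matrix.
T^2 = [[3, 1, 2, 2, 2], [1, 1, 1, 0, 1], [2, 1, 3, 2, 2], [2, 0, 2, 4, 2], [2, 1, 2, 2, 3]]
T^3 = [[6, 2, 7, 8, 7], [2, 0, 2, 4, 2], [7, 2, 6, 8, 7], [8, 4, 8, 6, 8], [7, 2, 7, 8, 6]]
T^4 = [[22, 8, 21, 22, 21], [8, 4, 8, 6, 8], [21, 8, 22, 22, 21], [22, 6, 22, 28, 22], [21, 8, 21, 22, 22]]

8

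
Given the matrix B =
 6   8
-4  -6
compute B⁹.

[[1536, 2048], [-1024, -1536]]

tr B = 0 and det B = -4, so the characteristic polynomial is λ² − (0)λ + (-4) with roots 2 and -2.
Eigenvectors give P = [[2, -1], [-1, 1]] with P⁻¹ = [[1, 1], [1, 2]], and B = P·diag(2, -2)·P⁻¹.
Then B⁹ = P·diag(512, -512)·P⁻¹ = [[1024, 512], [-512, -512]] · [[1, 1], [1, 2]] = [[1536, 2048], [-1024, -1536]].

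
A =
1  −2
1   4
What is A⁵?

tr A = 5 and det A = 6, so the characteristic polynomial is λ² − (5)λ + (6) with roots 2 and 3.
Eigenvectors give P = [[2, −1], [−1, 1]] with P⁻¹ = [[1, 1], [1, 2]], and A = P·diag(2, 3)·P⁻¹.
Then A⁵ = P·diag(32, 243)·P⁻¹ = [[64, −243], [−32, 243]] · [[1, 1], [1, 2]] = [[−179, −422], [211, 454]].

[[−179, −422], [211, 454]]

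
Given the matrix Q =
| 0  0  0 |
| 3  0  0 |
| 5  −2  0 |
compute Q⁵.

Q is strictly triangular, hence nilpotent: Q³ = 0, so Q⁵ = 0.

[[0, 0, 0], [0, 0, 0], [0, 0, 0]]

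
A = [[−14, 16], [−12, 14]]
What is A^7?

tr A = 0 and det A = −4, so the characteristic polynomial is λ² − (0)λ + (−4) with roots −2 and 2.
Eigenvectors give P = [[−4, −1], [−3, −1]] with P⁻¹ = [[−1, 1], [3, −4]], and A = P·diag(−2, 2)·P⁻¹.
Then A^7 = P·diag(−128, 128)·P⁻¹ = [[512, −128], [384, −128]] · [[−1, 1], [3, −4]] = [[−896, 1024], [−768, 896]].

[[−896, 1024], [−768, 896]]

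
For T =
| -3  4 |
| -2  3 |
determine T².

[[1, 0], [0, 1]]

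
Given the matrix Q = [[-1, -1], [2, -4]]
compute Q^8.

tr Q = -5 and det Q = 6, so the characteristic polynomial is λ² − (-5)λ + (6) with roots -2 and -3.
Eigenvectors give P = [[1, -1], [1, -2]] with P⁻¹ = [[2, -1], [1, -1]], and Q = P·diag(-2, -3)·P⁻¹.
Then Q^8 = P·diag(256, 6561)·P⁻¹ = [[256, -6561], [256, -13122]] · [[2, -1], [1, -1]] = [[-6049, 6305], [-12610, 12866]].

[[-6049, 6305], [-12610, 12866]]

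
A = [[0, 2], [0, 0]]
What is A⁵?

[[0, 0], [0, 0]]

A is strictly triangular, hence nilpotent: A² = 0, so A⁵ = 0.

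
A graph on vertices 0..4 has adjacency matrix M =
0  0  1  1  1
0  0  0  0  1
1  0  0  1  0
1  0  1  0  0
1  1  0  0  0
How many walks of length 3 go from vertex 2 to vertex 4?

The number of length-3 walks from vertex 2 to vertex 4 is entry (2,4) of M³, where M is the adjacency matrix.
M² = [[3, 1, 1, 1, 0], [1, 1, 0, 0, 0], [1, 0, 2, 1, 1], [1, 0, 1, 2, 1], [0, 0, 1, 1, 2]]
M³ = [[2, 0, 4, 4, 4], [0, 0, 1, 1, 2], [4, 1, 2, 3, 1], [4, 1, 3, 2, 1], [4, 2, 1, 1, 0]]

1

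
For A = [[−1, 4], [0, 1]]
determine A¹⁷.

[[−1, 4], [0, 1]]

A² = I (check: tr A = 0 and det A = −1), so A¹⁷ = A since 17 is odd.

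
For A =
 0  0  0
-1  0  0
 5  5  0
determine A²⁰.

A is strictly triangular, hence nilpotent: A³ = 0, so A²⁰ = 0.

[[0, 0, 0], [0, 0, 0], [0, 0, 0]]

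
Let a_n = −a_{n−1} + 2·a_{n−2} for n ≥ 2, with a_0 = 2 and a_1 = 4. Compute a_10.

−680

With companion matrix B = [[−1, 2], [1, 0]], [a_n, a_{n−1}]ᵀ = B·[a_{n−1}, a_{n−2}]ᵀ, so [a_10, a_9]ᵀ = B⁹·[a_1, a_0]ᵀ.
B⁹ = [[−341, 342], [171, −170]], giving [a_10, a_9]ᵀ = [[−680], [344]].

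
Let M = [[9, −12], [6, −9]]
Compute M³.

[[81, −108], [54, −81]]

tr M = 0 and det M = −9, so the characteristic polynomial is λ² − (0)λ + (−9) with roots 3 and −3.
Eigenvectors give P = [[2, 1], [1, 1]] with P⁻¹ = [[1, −1], [−1, 2]], and M = P·diag(3, −3)·P⁻¹.
Then M³ = P·diag(27, −27)·P⁻¹ = [[54, −27], [27, −27]] · [[1, −1], [−1, 2]] = [[81, −108], [54, −81]].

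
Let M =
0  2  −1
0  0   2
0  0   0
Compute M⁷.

[[0, 0, 0], [0, 0, 0], [0, 0, 0]]

M is strictly triangular, hence nilpotent: M³ = 0, so M⁷ = 0.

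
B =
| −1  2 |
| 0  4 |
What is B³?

B² = [[1, 6], [0, 16]]
B³ = [[−1, 26], [0, 64]]

[[−1, 26], [0, 64]]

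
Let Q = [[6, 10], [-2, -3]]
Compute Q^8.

tr Q = 3 and det Q = 2, so the characteristic polynomial is λ² − (3)λ + (2) with roots 1 and 2.
Eigenvectors give P = [[2, -5], [-1, 2]] with P⁻¹ = [[-2, -5], [-1, -2]], and Q = P·diag(1, 2)·P⁻¹.
Then Q^8 = P·diag(1, 256)·P⁻¹ = [[2, -1280], [-1, 512]] · [[-2, -5], [-1, -2]] = [[1276, 2550], [-510, -1019]].

[[1276, 2550], [-510, -1019]]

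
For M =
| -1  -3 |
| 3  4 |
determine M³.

M² = [[-8, -9], [9, 7]]
M³ = [[-19, -12], [12, 1]]

[[-19, -12], [12, 1]]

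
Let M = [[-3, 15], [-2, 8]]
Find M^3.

tr M = 5 and det M = 6, so the characteristic polynomial is λ² − (5)λ + (6) with roots 3 and 2.
Eigenvectors give P = [[-5, -3], [-2, -1]] with P⁻¹ = [[1, -3], [-2, 5]], and M = P·diag(3, 2)·P⁻¹.
Then M^3 = P·diag(27, 8)·P⁻¹ = [[-135, -24], [-54, -8]] · [[1, -3], [-2, 5]] = [[-87, 285], [-38, 122]].

[[-87, 285], [-38, 122]]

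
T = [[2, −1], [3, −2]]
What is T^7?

[[2, −1], [3, −2]]

T² = I (check: tr T = 0 and det T = −1), so T^7 = T since 7 is odd.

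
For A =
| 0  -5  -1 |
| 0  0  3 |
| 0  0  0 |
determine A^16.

[[0, 0, 0], [0, 0, 0], [0, 0, 0]]

A is strictly triangular, hence nilpotent: A^3 = 0, so A^16 = 0.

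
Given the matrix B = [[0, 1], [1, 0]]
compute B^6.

[[1, 0], [0, 1]]

B² = I (check: tr B = 0 and det B = -1), so B^6 = I since 6 is even.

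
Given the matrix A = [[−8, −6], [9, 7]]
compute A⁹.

[[−1538, −1026], [1539, 1027]]

tr A = −1 and det A = −2, so the characteristic polynomial is λ² − (−1)λ + (−2) with roots −2 and 1.
Eigenvectors give P = [[−1, −2], [1, 3]] with P⁻¹ = [[−3, −2], [1, 1]], and A = P·diag(−2, 1)·P⁻¹.
Then A⁹ = P·diag(−512, 1)·P⁻¹ = [[512, −2], [−512, 3]] · [[−3, −2], [1, 1]] = [[−1538, −1026], [1539, 1027]].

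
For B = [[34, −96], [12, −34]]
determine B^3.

[[136, −384], [48, −136]]

tr B = 0 and det B = −4, so the characteristic polynomial is λ² − (0)λ + (−4) with roots −2 and 2.
Eigenvectors give P = [[−8, −3], [−3, −1]] with P⁻¹ = [[1, −3], [−3, 8]], and B = P·diag(−2, 2)·P⁻¹.
Then B^3 = P·diag(−8, 8)·P⁻¹ = [[64, −24], [24, −8]] · [[1, −3], [−3, 8]] = [[136, −384], [48, −136]].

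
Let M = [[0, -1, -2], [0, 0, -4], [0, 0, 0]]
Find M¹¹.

[[0, 0, 0], [0, 0, 0], [0, 0, 0]]

M is strictly triangular, hence nilpotent: M³ = 0, so M¹¹ = 0.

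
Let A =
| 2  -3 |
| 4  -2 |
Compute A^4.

A^2 = [[-8, 0], [0, -8]]
A^3 = [[-16, 24], [-32, 16]]
A^4 = [[64, 0], [0, 64]]

[[64, 0], [0, 64]]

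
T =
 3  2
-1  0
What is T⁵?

tr T = 3 and det T = 2, so the characteristic polynomial is λ² − (3)λ + (2) with roots 1 and 2.
Eigenvectors give P = [[1, 2], [-1, -1]] with P⁻¹ = [[-1, -2], [1, 1]], and T = P·diag(1, 2)·P⁻¹.
Then T⁵ = P·diag(1, 32)·P⁻¹ = [[1, 64], [-1, -32]] · [[-1, -2], [1, 1]] = [[63, 62], [-31, -30]].

[[63, 62], [-31, -30]]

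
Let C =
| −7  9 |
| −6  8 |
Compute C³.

[[−19, 27], [−18, 26]]

tr C = 1 and det C = −2, so the characteristic polynomial is λ² − (1)λ + (−2) with roots −1 and 2.
Eigenvectors give P = [[3, 1], [2, 1]] with P⁻¹ = [[1, −1], [−2, 3]], and C = P·diag(−1, 2)·P⁻¹.
Then C³ = P·diag(−1, 8)·P⁻¹ = [[−3, 8], [−2, 8]] · [[1, −1], [−2, 3]] = [[−19, 27], [−18, 26]].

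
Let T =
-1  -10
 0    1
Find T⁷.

T² = I (check: tr T = 0 and det T = -1), so T⁷ = T since 7 is odd.

[[-1, -10], [0, 1]]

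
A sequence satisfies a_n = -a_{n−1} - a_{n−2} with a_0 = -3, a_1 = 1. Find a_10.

1

With companion matrix Q = [[-1, -1], [1, 0]], [a_n, a_{n−1}]ᵀ = Q·[a_{n−1}, a_{n−2}]ᵀ, so [a_10, a_9]ᵀ = Q⁹·[a_1, a_0]ᵀ.
Q⁹ = [[1, 0], [0, 1]], giving [a_10, a_9]ᵀ = [[1], [-3]].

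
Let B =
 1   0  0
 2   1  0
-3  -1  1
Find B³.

B = I + N where N = [[0, 0, 0], [2, 0, 0], [-3, -1, 0]] is strictly lower-triangular, so N³ = 0.
(I + N)³ = I + 3·N + 3·N² = [[1, 0, 0], [6, 1, 0], [-15, -3, 1]].

[[1, 0, 0], [6, 1, 0], [-15, -3, 1]]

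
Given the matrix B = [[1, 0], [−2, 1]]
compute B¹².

B = I + N where N = [[0, 0], [−2, 0]] is strictly lower-triangular, so N² = 0.
(I + N)¹² = I + 12·N = [[1, 0], [−24, 1]].

[[1, 0], [−24, 1]]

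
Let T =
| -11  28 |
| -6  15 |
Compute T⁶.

[[-4367, 10192], [-2184, 5097]]

tr T = 4 and det T = 3, so the characteristic polynomial is λ² − (4)λ + (3) with roots 1 and 3.
Eigenvectors give P = [[7, 2], [3, 1]] with P⁻¹ = [[1, -2], [-3, 7]], and T = P·diag(1, 3)·P⁻¹.
Then T⁶ = P·diag(1, 729)·P⁻¹ = [[7, 1458], [3, 729]] · [[1, -2], [-3, 7]] = [[-4367, 10192], [-2184, 5097]].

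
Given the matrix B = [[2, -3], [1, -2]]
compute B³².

B² = I (check: tr B = 0 and det B = -1), so B³² = I since 32 is even.

[[1, 0], [0, 1]]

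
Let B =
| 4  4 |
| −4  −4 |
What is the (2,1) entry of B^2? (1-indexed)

0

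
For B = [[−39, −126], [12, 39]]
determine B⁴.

tr B = 0 and det B = −9, so the characteristic polynomial is λ² − (0)λ + (−9) with roots 3 and −3.
Eigenvectors give P = [[3, −7], [−1, 2]] with P⁻¹ = [[−2, −7], [−1, −3]], and B = P·diag(3, −3)·P⁻¹.
Then B⁴ = P·diag(81, 81)·P⁻¹ = [[243, −567], [−81, 162]] · [[−2, −7], [−1, −3]] = [[81, 0], [0, 81]].

[[81, 0], [0, 81]]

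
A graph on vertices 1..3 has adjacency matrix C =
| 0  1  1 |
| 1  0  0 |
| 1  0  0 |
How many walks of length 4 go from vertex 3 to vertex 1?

The number of length-4 walks from vertex 3 to vertex 1 is entry (3,1) of C⁴, where C is the adjacency matrix.
C² = [[2, 0, 0], [0, 1, 1], [0, 1, 1]]
C³ = [[0, 2, 2], [2, 0, 0], [2, 0, 0]]
C⁴ = [[4, 0, 0], [0, 2, 2], [0, 2, 2]]

0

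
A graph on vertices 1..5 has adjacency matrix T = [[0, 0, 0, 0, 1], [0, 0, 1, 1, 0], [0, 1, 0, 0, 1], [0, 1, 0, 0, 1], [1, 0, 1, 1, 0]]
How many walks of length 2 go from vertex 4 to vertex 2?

0

The number of length-2 walks from vertex 4 to vertex 2 is entry (4,2) of T², where T is the adjacency matrix.
T² = [[1, 0, 1, 1, 0], [0, 2, 0, 0, 2], [1, 0, 2, 2, 0], [1, 0, 2, 2, 0], [0, 2, 0, 0, 3]]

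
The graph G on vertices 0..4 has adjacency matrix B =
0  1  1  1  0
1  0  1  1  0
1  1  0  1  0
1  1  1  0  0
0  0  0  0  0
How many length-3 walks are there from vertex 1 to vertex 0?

7

The number of length-3 walks from vertex 1 to vertex 0 is entry (1,0) of B³, where B is the adjacency matrix.
B² = [[3, 2, 2, 2, 0], [2, 3, 2, 2, 0], [2, 2, 3, 2, 0], [2, 2, 2, 3, 0], [0, 0, 0, 0, 0]]
B³ = [[6, 7, 7, 7, 0], [7, 6, 7, 7, 0], [7, 7, 6, 7, 0], [7, 7, 7, 6, 0], [0, 0, 0, 0, 0]]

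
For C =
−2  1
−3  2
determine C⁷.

C² = I (check: tr C = 0 and det C = −1), so C⁷ = C since 7 is odd.

[[−2, 1], [−3, 2]]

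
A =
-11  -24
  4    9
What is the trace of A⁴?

tr A = -2 and det A = -3, so the characteristic polynomial is λ² − (-2)λ + (-3) with roots 1 and -3.
Eigenvectors give P = [[-2, 3], [1, -1]] with P⁻¹ = [[1, 3], [1, 2]], and A = P·diag(1, -3)·P⁻¹.
Then A⁴ = P·diag(1, 81)·P⁻¹ = [[-2, 243], [1, -81]] · [[1, 3], [1, 2]] = [[241, 480], [-80, -159]].

82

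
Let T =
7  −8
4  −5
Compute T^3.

[[55, −56], [28, −29]]

tr T = 2 and det T = −3, so the characteristic polynomial is λ² − (2)λ + (−3) with roots 3 and −1.
Eigenvectors give P = [[2, −1], [1, −1]] with P⁻¹ = [[1, −1], [1, −2]], and T = P·diag(3, −1)·P⁻¹.
Then T^3 = P·diag(27, −1)·P⁻¹ = [[54, 1], [27, 1]] · [[1, −1], [1, −2]] = [[55, −56], [28, −29]].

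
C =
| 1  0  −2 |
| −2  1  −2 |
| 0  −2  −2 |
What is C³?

C² = [[1, 4, 2], [−4, 5, 6], [4, 2, 8]]
C³ = [[−7, 0, −14], [−14, −7, −14], [0, −14, −28]]

[[−7, 0, −14], [−14, −7, −14], [0, −14, −28]]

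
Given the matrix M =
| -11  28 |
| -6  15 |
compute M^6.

[[-4367, 10192], [-2184, 5097]]

tr M = 4 and det M = 3, so the characteristic polynomial is λ² − (4)λ + (3) with roots 1 and 3.
Eigenvectors give P = [[7, 2], [3, 1]] with P⁻¹ = [[1, -2], [-3, 7]], and M = P·diag(1, 3)·P⁻¹.
Then M^6 = P·diag(1, 729)·P⁻¹ = [[7, 1458], [3, 729]] · [[1, -2], [-3, 7]] = [[-4367, 10192], [-2184, 5097]].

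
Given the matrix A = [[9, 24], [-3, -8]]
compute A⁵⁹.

A² = A (a projection; rank 1, trace 1), so A⁵⁹ = A.

[[9, 24], [-3, -8]]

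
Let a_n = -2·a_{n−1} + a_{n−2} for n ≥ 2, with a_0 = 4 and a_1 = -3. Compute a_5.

-135

With companion matrix M = [[-2, 1], [1, 0]], [a_n, a_{n−1}]ᵀ = M·[a_{n−1}, a_{n−2}]ᵀ, so [a_5, a_4]ᵀ = M⁴·[a_1, a_0]ᵀ.
M⁴ = [[29, -12], [-12, 5]], giving [a_5, a_4]ᵀ = [[-135], [56]].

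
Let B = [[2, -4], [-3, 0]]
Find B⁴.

B² = [[16, -8], [-6, 12]]
B³ = [[56, -64], [-48, 24]]
B⁴ = [[304, -224], [-168, 192]]

[[304, -224], [-168, 192]]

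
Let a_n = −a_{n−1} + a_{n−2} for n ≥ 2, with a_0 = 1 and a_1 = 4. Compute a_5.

With companion matrix A = [[−1, 1], [1, 0]], [a_n, a_{n−1}]ᵀ = A·[a_{n−1}, a_{n−2}]ᵀ, so [a_5, a_4]ᵀ = A⁴·[a_1, a_0]ᵀ.
A⁴ = [[5, −3], [−3, 2]], giving [a_5, a_4]ᵀ = [[17], [−10]].

17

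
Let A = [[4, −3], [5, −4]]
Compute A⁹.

A² = I (check: tr A = 0 and det A = −1), so A⁹ = A since 9 is odd.

[[4, −3], [5, −4]]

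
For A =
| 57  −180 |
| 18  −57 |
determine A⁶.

[[729, 0], [0, 729]]

tr A = 0 and det A = −9, so the characteristic polynomial is λ² − (0)λ + (−9) with roots 3 and −3.
Eigenvectors give P = [[10, 3], [3, 1]] with P⁻¹ = [[1, −3], [−3, 10]], and A = P·diag(3, −3)·P⁻¹.
Then A⁶ = P·diag(729, 729)·P⁻¹ = [[7290, 2187], [2187, 729]] · [[1, −3], [−3, 10]] = [[729, 0], [0, 729]].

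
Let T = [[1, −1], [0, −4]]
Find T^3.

T^2 = [[1, 3], [0, 16]]
T^3 = [[1, −13], [0, −64]]

[[1, −13], [0, −64]]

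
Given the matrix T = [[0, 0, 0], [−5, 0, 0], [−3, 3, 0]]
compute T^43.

[[0, 0, 0], [0, 0, 0], [0, 0, 0]]

T is strictly triangular, hence nilpotent: T^3 = 0, so T^43 = 0.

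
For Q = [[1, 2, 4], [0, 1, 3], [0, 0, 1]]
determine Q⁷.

[[1, 14, 154], [0, 1, 21], [0, 0, 1]]

Q = I + N where N = [[0, 2, 4], [0, 0, 3], [0, 0, 0]] is strictly upper-triangular, so N³ = 0.
(I + N)⁷ = I + 7·N + 21·N² = [[1, 14, 154], [0, 1, 21], [0, 0, 1]].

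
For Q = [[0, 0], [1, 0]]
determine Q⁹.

Q is strictly triangular, hence nilpotent: Q² = 0, so Q⁹ = 0.

[[0, 0], [0, 0]]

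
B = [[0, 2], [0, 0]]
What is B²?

[[0, 0], [0, 0]]

B is strictly triangular, hence nilpotent: B² = 0, so B² = 0.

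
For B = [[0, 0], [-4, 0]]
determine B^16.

B is strictly triangular, hence nilpotent: B^2 = 0, so B^16 = 0.

[[0, 0], [0, 0]]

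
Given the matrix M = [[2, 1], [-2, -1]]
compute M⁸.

M² = M (a projection; rank 1, trace 1), so M⁸ = M.

[[2, 1], [-2, -1]]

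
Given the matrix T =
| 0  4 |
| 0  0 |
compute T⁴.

T is strictly triangular, hence nilpotent: T² = 0, so T⁴ = 0.

[[0, 0], [0, 0]]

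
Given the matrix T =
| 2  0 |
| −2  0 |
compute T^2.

[[4, 0], [−4, 0]]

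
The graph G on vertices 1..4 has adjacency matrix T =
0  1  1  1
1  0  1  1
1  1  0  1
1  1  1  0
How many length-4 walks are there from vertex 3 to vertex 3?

The number of length-4 walks from vertex 3 to vertex 3 is entry (3,3) of T^4, where T is the adjacency matrix.
T^2 = [[3, 2, 2, 2], [2, 3, 2, 2], [2, 2, 3, 2], [2, 2, 2, 3]]
T^3 = [[6, 7, 7, 7], [7, 6, 7, 7], [7, 7, 6, 7], [7, 7, 7, 6]]
T^4 = [[21, 20, 20, 20], [20, 21, 20, 20], [20, 20, 21, 20], [20, 20, 20, 21]]

21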